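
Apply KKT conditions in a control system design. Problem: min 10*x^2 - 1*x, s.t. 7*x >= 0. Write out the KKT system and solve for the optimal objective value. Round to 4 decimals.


Step 1: Try lambda = 0 (constraint inactive).
Stationarity: 2*10*x - 1 = 0
x* = 1/(2*10) = 0.05
Check constraint: 7*0.05 = 0.35 >= 0 -- satisfied.
Step 2: Compute optimal value.
f(x*) = 10*0.05^2 - 1*0.05 = -0.025


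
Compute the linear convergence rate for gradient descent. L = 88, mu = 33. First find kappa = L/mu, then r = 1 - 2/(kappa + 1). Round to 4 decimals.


Step 1: Compute the condition number.
kappa = L/mu = 88/33 = 2.6667
Step 2: Compute the convergence rate.
r = 1 - 2/(kappa + 1) = 1 - 2*mu/(L + mu) = (L - mu)/(L + mu) = 55/121 = 0.4545


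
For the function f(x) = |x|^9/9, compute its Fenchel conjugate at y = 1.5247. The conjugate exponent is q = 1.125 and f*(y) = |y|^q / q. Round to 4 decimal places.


The conjugate exponent q satisfies 1/p + 1/q = 1.
p = 9, so q = 9/(9 - 1) = 1.125
|y|^q = 1.5247^1.125 = 1.6072
f*(1.5247) = 1.6072 / 1.125 = 1.4287


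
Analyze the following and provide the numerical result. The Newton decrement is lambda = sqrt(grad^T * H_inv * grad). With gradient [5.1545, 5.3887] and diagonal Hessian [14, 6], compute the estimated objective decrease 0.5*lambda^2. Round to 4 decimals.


Step 1: H is diagonal, so H^(-1) * g = [0.3682, 0.8981].
Step 2: g^T H^(-1) g = sum_i g_i^2 / H_ii
  = (5.1545)^2/14 + (5.3887)^2/6
  = 1.8978 + 4.8397 = 6.7375
Step 3: Objective decrease = 0.5 * g^T H^(-1) g = 3.3687


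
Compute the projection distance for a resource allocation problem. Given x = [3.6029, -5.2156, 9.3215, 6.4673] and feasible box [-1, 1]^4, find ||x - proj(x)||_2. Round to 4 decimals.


Project each component onto [-1, 1].
clip(3.6029) = 1.0, clip(-5.2156) = -1.0, clip(9.3215) = 1.0, clip(6.4673) = 1.0
Projection = [1.0, -1.0, 1.0, 1.0]
Squared diffs: [6.7751, 17.7713, 69.2474, 29.8914]
Distance = sqrt(123.6852) = 11.1214


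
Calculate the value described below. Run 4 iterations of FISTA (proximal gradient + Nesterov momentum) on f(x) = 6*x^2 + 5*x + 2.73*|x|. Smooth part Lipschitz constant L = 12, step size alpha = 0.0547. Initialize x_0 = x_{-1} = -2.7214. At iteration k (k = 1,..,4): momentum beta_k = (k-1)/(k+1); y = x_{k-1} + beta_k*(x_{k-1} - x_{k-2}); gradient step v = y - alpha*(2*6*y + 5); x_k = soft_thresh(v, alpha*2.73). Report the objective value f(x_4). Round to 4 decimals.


FISTA on f(x) = 6*x^2 + 5*x + 2.73*|x|
L = 12, alpha = 0.0547
Iteration 1: beta = 0.0, y = -2.7214 + 0.0*(-2.7214 + 2.7214) = -2.7214
  grad(y) = -27.6568, v = y - alpha*grad = -1.2086
  prox(v) = soft_thresh(-1.2086, 0.1493) = -1.0592
Iteration 2: beta = 0.3333, y = -1.0592 + 0.3333*(-1.0592 + 2.7214) = -0.5052
  grad(y) = -1.0623, v = y - alpha*grad = -0.4471
  prox(v) = soft_thresh(-0.4471, 0.1493) = -0.2978
Iteration 3: beta = 0.5, y = -0.2978 + 0.5*(-0.2978 + 1.0592) = 0.083
  grad(y) = 5.9959, v = y - alpha*grad = -0.245
  prox(v) = soft_thresh(-0.245, 0.1493) = -0.0957
Iteration 4: beta = 0.6, y = -0.0957 + 0.6*(-0.0957 + 0.2978) = 0.0256
  grad(y) = 5.3073, v = y - alpha*grad = -0.2647
  prox(v) = soft_thresh(-0.2647, 0.1493) = -0.1154
f(x_4) = 6*(-0.1154)^2 + 5*(-0.1154) + 2.73*|-0.1154| = -0.182


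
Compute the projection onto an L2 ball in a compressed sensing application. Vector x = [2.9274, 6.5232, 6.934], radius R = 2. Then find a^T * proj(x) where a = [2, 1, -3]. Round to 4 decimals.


Step 1: Compute ||x|| (intermediates to 6 decimals).
||x|| = sqrt(2.9274^2 + 6.5232^2 + 6.934^2) = 9.960028
Step 2: Project.
Since ||x|| > R, scale = R/||x|| = 2/9.960028 = 0.200803, proj(x) = scale * x
proj(x) = [0.587831, 1.309878, 1.392368]
Step 3: Dot product.
a^T * proj(x) = 2*0.587831 + 1*1.309878 - 3*1.392368 = -1.6916


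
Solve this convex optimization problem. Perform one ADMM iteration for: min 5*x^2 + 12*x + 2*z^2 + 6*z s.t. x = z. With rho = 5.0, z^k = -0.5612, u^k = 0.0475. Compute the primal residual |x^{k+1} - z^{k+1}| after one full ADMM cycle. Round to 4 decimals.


ADMM iteration with rho = 5.0, z^k = -0.5612, u^k = 0.0475
Step 1: x-update.
Minimize 5*x^2 + 12*x + (5.0/2)*(x + 0.5612 + 0.0475)^2
FOC: (2*5 + 5.0)*x = -12 + 5.0*(-0.5612 - 0.0475)
x^{k+1} = -1.0029
Step 2: z-update.
Minimize 2*z^2 + 6*z + (5.0/2)*(-1.0029 - z + 0.0475)^2
FOC: (2*2 + 5.0)*z = -6 + 5.0*(-1.0029 + 0.0475)
z^{k+1} = -1.1974
Step 3: u-update.
u^{k+1} = 0.0475 - 1.0029 + 1.1974 = 0.242
Step 4: Primal residual = |-1.0029 + 1.1974| = 0.1945


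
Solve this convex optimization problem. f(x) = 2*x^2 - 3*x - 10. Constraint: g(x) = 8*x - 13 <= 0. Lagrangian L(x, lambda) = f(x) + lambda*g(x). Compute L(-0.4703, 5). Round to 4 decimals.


Step 1: Evaluate f(x).
f(-0.4703) = 2*(-0.4703)^2 - 3*(-0.4703) - 10 = -8.1467
Step 2: Evaluate g(x).
g(-0.4703) = 8*-0.4703 - 13 = -16.7624
Step 3: Compute Lagrangian.
L = -8.1467 + 5*-16.7624 = -91.9587


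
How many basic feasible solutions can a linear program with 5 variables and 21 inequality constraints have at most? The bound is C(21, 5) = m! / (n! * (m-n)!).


Each vertex corresponds to some choice of n active constraints out of m, so the number of vertices is at most C(m, n) = m! / (n!(m-n)!).
m = 21, n = 5
Numerator: 21 * 20 * 19 * 18 * 17
Denominator: 5! = 120
C(21, 5) = 20349


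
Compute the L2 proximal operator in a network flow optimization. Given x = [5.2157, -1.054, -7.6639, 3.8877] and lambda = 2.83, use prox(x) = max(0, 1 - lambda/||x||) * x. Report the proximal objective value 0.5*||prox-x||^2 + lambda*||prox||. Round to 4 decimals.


Step 1: Compute ||x||.
||x|| = 10.1076
Step 2: Compute scaling factor.
scale = max(0, 1 - 2.83/10.1076) = 0.72
Step 3: prox(x) = [3.7554, -0.7589, -5.5181, 2.7992]
||prox(x)|| = 7.2776
Step 4: Proximal objective.
0.5*||prox-x||^2 = 4.0045
lambda*||prox|| = 20.5956
Total = 24.6001


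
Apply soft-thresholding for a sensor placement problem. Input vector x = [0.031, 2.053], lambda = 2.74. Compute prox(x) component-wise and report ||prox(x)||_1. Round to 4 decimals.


Soft-thresholding with lambda = 2.74:
prox(0.031) = sign(0.031)*max(|0.031| - 2.74, 0) = 0.0
prox(2.053) = sign(2.053)*max(|2.053| - 2.74, 0) = 0.0
prox(x) = [0.0, 0.0]
||prox(x)||_1 = 0.0 + 0.0 = 0.0


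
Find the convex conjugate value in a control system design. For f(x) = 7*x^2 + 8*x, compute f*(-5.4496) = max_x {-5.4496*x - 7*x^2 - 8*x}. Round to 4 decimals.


f*(y) = sup_x {y*x - a*x^2 - b*x} = sup_x {(y-b)*x - a*x^2}
FOC: (y - b) - 2a*x = 0 => x* = (y - b)/(2a)
x* = (-5.4496 - 8)/(2*7) = -0.9607
f*(-5.4496) = (y-b)^2/(4a) = (-5.4496 - 8)^2/(4*7)
= 180.8917/28 = 6.4604


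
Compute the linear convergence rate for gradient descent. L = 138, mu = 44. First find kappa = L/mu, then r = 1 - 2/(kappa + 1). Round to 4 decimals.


Step 1: Compute the condition number.
kappa = L/mu = 138/44 = 3.1364
Step 2: Compute the convergence rate.
r = 1 - 2/(kappa + 1) = 1 - 2*mu/(L + mu) = (L - mu)/(L + mu) = 94/182 = 0.5165


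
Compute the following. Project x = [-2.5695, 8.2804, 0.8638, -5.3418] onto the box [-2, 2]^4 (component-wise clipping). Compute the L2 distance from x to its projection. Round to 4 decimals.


Project each component onto [-2, 2].
clip(-2.5695) = -2.0, clip(8.2804) = 2.0, clip(0.8638) = 0.8638, clip(-5.3418) = -2.0
Projection = [-2.0, 2.0, 0.8638, -2.0]
Squared diffs: [0.3243, 39.4434, 0.0, 11.1676]
Distance = sqrt(50.9353) = 7.1369


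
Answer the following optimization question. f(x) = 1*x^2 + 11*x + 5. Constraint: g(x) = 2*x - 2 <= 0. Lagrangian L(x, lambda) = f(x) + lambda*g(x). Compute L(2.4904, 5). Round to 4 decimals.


Step 1: Evaluate f(x).
f(2.4904) = 1*2.4904^2 + 11*2.4904 + 5 = 38.5965
Step 2: Evaluate g(x).
g(2.4904) = 2*2.4904 - 2 = 2.9808
Step 3: Compute Lagrangian.
L = 38.5965 + 5*2.9808 = 53.5005


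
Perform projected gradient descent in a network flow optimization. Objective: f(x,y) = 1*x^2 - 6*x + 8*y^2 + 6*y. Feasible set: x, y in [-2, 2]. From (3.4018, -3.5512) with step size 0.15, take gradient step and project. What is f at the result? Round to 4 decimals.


Step 1: Compute gradient at (3.4018, -3.5512).
grad_x = 2*1*3.4018 - 6 = 0.8036
grad_y = 2*8*-3.5512 + 6 = -50.8192
Step 2: Gradient step.
x_raw = 3.4018 - 0.15*0.8036 = 3.2813
y_raw = -3.5512 - 0.15*-50.8192 = 4.0717
Step 3: Project onto [-2, 2].
x_proj = clip(3.2813) = 2.0
y_proj = clip(4.0717) = 2.0
Step 4: Evaluate f.
f(2.0, 2.0) = 36.0


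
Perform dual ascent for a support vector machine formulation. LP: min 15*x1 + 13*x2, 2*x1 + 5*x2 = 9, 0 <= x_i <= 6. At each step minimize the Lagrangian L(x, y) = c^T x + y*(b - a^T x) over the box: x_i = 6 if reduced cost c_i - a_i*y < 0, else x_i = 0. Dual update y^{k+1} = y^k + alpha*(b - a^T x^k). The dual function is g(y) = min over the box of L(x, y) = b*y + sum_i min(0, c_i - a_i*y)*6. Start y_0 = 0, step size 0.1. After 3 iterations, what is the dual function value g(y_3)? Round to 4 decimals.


Dual ascent for LP: min 15*x1 + 13*x2, 2*x1 + 5*x2 = 9, 0 <= x_i <= 6
Step 1: y^k = 0.0, reduced costs: (15.0, 13.0)
  x^k = (0.0, 0.0), subgradient = b - a^T x = 9.0
  y^{k+1} = 0.0 + 0.1*9.0 = 0.9
Step 2: y^k = 0.9, reduced costs: (13.2, 8.5)
  x^k = (0.0, 0.0), subgradient = b - a^T x = 9.0
  y^{k+1} = 0.9 + 0.1*9.0 = 1.8
Step 3: y^k = 1.8, reduced costs: (11.4, 4.0)
  x^k = (0.0, 0.0), subgradient = b - a^T x = 9.0
  y^{k+1} = 1.8 + 0.1*9.0 = 2.7
Dual objective at y_3 = 2.7: reduced costs (9.6, -0.5), box minimizer x = (0.0, 6.0)
g(y_3) = b*y + (c1 - a1*y)*x1 + (c2 - a2*y)*x2 = 9*2.7 + 9.6*0.0 + (-0.5)*6.0 = 24.3 + 0.0 - 3.0 = 21.3


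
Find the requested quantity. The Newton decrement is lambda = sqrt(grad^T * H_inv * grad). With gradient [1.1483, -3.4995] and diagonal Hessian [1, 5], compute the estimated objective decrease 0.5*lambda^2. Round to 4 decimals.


Step 1: H is diagonal, so H^(-1) * g = [1.1483, -0.6999].
Step 2: g^T H^(-1) g = sum_i g_i^2 / H_ii
  = (1.1483)^2/1 + (-3.4995)^2/5
  = 1.3186 + 2.4493 = 3.7679
Step 3: Objective decrease = 0.5 * g^T H^(-1) g = 1.8839


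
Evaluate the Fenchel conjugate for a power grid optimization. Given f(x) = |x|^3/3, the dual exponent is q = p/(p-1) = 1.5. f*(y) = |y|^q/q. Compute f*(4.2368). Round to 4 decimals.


The conjugate exponent q satisfies 1/p + 1/q = 1.
p = 3, so q = 3/(3 - 1) = 1.5
|y|^q = 4.2368^1.5 = 8.7208
f*(4.2368) = 8.7208 / 1.5 = 5.8139


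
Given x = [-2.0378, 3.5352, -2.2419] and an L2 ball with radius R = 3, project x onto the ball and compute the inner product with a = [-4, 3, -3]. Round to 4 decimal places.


Step 1: Compute ||x|| (intermediates to 6 decimals).
||x|| = sqrt((-2.0378)^2 + 3.5352^2 + (-2.2419)^2) = 4.65579
Step 2: Project.
Since ||x|| > R, scale = R/||x|| = 3/4.65579 = 0.644359, proj(x) = scale * x
proj(x) = [-1.313075, 2.277938, -1.444588]
Step 3: Dot product.
a^T * proj(x) = -4*(-1.313075) + 3*2.277938 - 3*(-1.444588) = 16.4199


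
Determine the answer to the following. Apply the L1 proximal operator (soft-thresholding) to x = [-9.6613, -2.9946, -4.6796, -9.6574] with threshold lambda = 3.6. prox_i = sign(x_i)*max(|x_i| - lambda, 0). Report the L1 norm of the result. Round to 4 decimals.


Soft-thresholding with lambda = 3.6:
prox(-9.6613) = sign(-9.6613)*max(|-9.6613| - 3.6, 0) = -6.0613
prox(-2.9946) = sign(-2.9946)*max(|-2.9946| - 3.6, 0) = 0.0
prox(-4.6796) = sign(-4.6796)*max(|-4.6796| - 3.6, 0) = -1.0796
prox(-9.6574) = sign(-9.6574)*max(|-9.6574| - 3.6, 0) = -6.0574
prox(x) = [-6.0613, 0.0, -1.0796, -6.0574]
||prox(x)||_1 = 6.0613 + 0.0 + 1.0796 + 6.0574 = 13.1983


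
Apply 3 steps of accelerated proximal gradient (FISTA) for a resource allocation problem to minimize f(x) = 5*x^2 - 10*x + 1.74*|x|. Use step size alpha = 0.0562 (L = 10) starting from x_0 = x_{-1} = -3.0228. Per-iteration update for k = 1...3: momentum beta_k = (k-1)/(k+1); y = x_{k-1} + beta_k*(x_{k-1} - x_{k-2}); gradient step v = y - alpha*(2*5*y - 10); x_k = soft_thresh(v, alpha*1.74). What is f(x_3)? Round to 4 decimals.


FISTA on f(x) = 5*x^2 - 10*x + 1.74*|x|
L = 10, alpha = 0.0562
Iteration 1: beta = 0.0, y = -3.0228 + 0.0*(-3.0228 + 3.0228) = -3.0228
  grad(y) = -40.228, v = y - alpha*grad = -0.762
  prox(v) = soft_thresh(-0.762, 0.0978) = -0.6642
Iteration 2: beta = 0.3333, y = -0.6642 + 0.3333*(-0.6642 + 3.0228) = 0.122
  grad(y) = -8.78, v = y - alpha*grad = 0.6154
  prox(v) = soft_thresh(0.6154, 0.0978) = 0.5176
Iteration 3: beta = 0.5, y = 0.5176 + 0.5*(0.5176 + 0.6642) = 1.1086
  grad(y) = 1.0857, v = y - alpha*grad = 1.0476
  prox(v) = soft_thresh(1.0476, 0.0978) = 0.9498
f(x_3) = 5*0.9498^2 - 10*0.9498 + 1.74*|0.9498| = -3.3348


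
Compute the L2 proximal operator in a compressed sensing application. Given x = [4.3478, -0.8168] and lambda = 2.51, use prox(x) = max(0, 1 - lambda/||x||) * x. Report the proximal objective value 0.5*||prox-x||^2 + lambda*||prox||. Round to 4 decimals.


Step 1: Compute ||x||.
||x|| = 4.4239
Step 2: Compute scaling factor.
scale = max(0, 1 - 2.51/4.4239) = 0.4326
Step 3: prox(x) = [1.881, -0.3534]
||prox(x)|| = 1.9139
Step 4: Proximal objective.
0.5*||prox-x||^2 = 3.1501
lambda*||prox|| = 4.8039
Total = 7.9538


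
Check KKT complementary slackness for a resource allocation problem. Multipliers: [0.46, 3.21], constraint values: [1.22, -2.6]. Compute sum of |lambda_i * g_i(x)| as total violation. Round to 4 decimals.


KKT complementary slackness check:
lambda_1 * g_1 = 0.46 * 1.22 = 0.5612
lambda_2 * g_2 = 3.21 * -2.6 = -8.346
Total violation = 0.5612 + 8.346 = 8.9072


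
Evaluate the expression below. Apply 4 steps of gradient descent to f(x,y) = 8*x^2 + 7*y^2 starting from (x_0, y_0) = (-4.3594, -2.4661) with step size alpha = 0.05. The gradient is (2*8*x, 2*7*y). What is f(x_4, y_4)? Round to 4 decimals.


Gradient descent on f(x,y) = 8*x^2 + 7*y^2.
Starting point: (-4.3594, -2.4661), alpha = 0.05
Step 1: grad_x = 2*8*-4.3594 = -69.7504, grad_y = 2*7*-2.4661 = -34.5254
  x_1 = -4.3594 - 0.05*-69.7504 = -0.8719
  y_1 = -2.4661 - 0.05*-34.5254 = -0.7398
Step 2: grad_x = 2*8*-0.8719 = -13.9501, grad_y = 2*7*-0.7398 = -10.3576
  x_2 = -0.8719 - 0.05*-13.9501 = -0.1744
  y_2 = -0.7398 - 0.05*-10.3576 = -0.2219
Step 3: grad_x = 2*8*-0.1744 = -2.79, grad_y = 2*7*-0.2219 = -3.1073
  x_3 = -0.1744 - 0.05*-2.79 = -0.0349
  y_3 = -0.2219 - 0.05*-3.1073 = -0.0666
Step 4: grad_x = 2*8*-0.0349 = -0.558, grad_y = 2*7*-0.0666 = -0.9322
  x_4 = -0.0349 - 0.05*-0.558 = -0.007
  y_4 = -0.0666 - 0.05*-0.9322 = -0.02
f(-0.007, -0.02) = 8*(-0.007)^2 + 7*(-0.02)^2 = 0.0032


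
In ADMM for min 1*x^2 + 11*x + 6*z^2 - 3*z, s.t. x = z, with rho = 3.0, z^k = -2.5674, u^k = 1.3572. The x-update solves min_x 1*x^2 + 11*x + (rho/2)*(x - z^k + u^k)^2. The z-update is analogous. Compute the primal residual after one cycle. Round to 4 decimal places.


ADMM iteration with rho = 3.0, z^k = -2.5674, u^k = 1.3572
Step 1: x-update.
Minimize 1*x^2 + 11*x + (3.0/2)*(x + 2.5674 + 1.3572)^2
FOC: (2*1 + 3.0)*x = -11 + 3.0*(-2.5674 - 1.3572)
x^{k+1} = -4.5548
Step 2: z-update.
Minimize 6*z^2 - 3*z + (3.0/2)*(-4.5548 - z + 1.3572)^2
FOC: (2*6 + 3.0)*z = 3 + 3.0*(-4.5548 + 1.3572)
z^{k+1} = -0.4395
Step 3: u-update.
u^{k+1} = 1.3572 - 4.5548 + 0.4395 = -2.758
Step 4: Primal residual = |-4.5548 + 0.4395| = 4.1152


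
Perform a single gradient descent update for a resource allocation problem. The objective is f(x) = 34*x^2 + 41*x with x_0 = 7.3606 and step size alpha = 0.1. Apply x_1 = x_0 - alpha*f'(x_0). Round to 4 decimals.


We compute the gradient at x_0 and apply the update.
f'(x) = 68*x + 41
f'(7.3606) = 68*7.3606 + 41 = 541.5208
x_1 = 7.3606 - 0.1*541.5208 = -46.7915


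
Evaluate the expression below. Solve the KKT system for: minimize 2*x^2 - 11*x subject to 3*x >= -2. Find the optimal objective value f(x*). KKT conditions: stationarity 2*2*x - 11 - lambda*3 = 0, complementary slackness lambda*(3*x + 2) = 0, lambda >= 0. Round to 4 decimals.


Step 1: Try lambda = 0 (constraint inactive).
Stationarity: 2*2*x - 11 = 0
x* = 11/(2*2) = 2.75
Check constraint: 3*2.75 = 8.25 >= -2 -- satisfied.
Step 2: Compute optimal value.
f(x*) = 2*2.75^2 - 11*2.75 = -15.125


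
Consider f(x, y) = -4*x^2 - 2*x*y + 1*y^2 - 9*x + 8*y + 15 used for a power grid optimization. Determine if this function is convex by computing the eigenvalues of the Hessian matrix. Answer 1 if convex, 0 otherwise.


The Hessian of f(x,y) = -4*x^2 - 2*x*y + 1*y^2 - 9*x + 8*y + 15 is:
H = [[-8, -2], [-2, 2]]
Trace = -8 + 2 = -6
Determinant = -8*2 - (-2)^2 = -20
Discriminant = (-6)^2 - 4*-20 = 116.0
Eigenvalues: lambda_1 = -8.3852, lambda_2 = 2.3852
The function is not convex.

0


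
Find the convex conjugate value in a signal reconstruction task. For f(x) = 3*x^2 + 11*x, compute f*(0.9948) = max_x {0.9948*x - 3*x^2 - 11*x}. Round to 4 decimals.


f*(y) = sup_x {y*x - a*x^2 - b*x} = sup_x {(y-b)*x - a*x^2}
FOC: (y - b) - 2a*x = 0 => x* = (y - b)/(2a)
x* = (0.9948 - 11)/(2*3) = -1.6675
f*(0.9948) = (y-b)^2/(4a) = (0.9948 - 11)^2/(4*3)
= 100.104/12 = 8.342


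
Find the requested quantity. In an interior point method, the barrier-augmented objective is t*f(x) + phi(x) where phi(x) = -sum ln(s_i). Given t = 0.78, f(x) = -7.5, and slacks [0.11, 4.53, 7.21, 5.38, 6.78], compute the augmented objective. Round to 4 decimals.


Step 1: Compute log-barrier.
ln values: [-2.2073, 1.5107, 1.9755, 1.6827, 1.914]
phi = -(-2.2073 + 1.5107 + 1.9755 + 1.6827 + 1.914) = -4.8756
Step 2: Compute augmented objective.
t*f(x) = 0.78*-7.5 = -5.85
Total = -5.85 - 4.8756 = -10.7256


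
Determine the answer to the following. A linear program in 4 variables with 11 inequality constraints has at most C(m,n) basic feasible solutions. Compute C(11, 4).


Each vertex corresponds to some choice of n active constraints out of m, so the number of vertices is at most C(m, n) = m! / (n!(m-n)!).
m = 11, n = 4
Numerator: 11 * 10 * 9 * 8
Denominator: 4! = 24
C(11, 4) = 330


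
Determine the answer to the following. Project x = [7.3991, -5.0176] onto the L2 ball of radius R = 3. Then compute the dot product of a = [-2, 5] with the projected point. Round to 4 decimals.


Step 1: Compute ||x|| (intermediates to 6 decimals).
||x|| = sqrt(7.3991^2 + (-5.0176)^2) = 8.939966
Step 2: Project.
Since ||x|| > R, scale = R/||x|| = 3/8.939966 = 0.335572, proj(x) = scale * x
proj(x) = [2.482931, -1.683766]
Step 3: Dot product.
a^T * proj(x) = -2*2.482931 + 5*(-1.683766) = -13.3847


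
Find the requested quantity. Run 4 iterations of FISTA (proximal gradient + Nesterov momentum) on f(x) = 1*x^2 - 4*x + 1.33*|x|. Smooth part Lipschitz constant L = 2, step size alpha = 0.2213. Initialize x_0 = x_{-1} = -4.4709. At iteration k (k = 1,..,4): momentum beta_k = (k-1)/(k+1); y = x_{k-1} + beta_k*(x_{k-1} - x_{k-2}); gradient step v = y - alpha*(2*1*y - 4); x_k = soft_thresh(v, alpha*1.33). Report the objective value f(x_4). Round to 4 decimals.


FISTA on f(x) = 1*x^2 - 4*x + 1.33*|x|
L = 2, alpha = 0.2213
Iteration 1: beta = 0.0, y = -4.4709 + 0.0*(-4.4709 + 4.4709) = -4.4709
  grad(y) = -12.9418, v = y - alpha*grad = -1.6069
  prox(v) = soft_thresh(-1.6069, 0.2943) = -1.3126
Iteration 2: beta = 0.3333, y = -1.3126 + 0.3333*(-1.3126 + 4.4709) = -0.2598
  grad(y) = -4.5195, v = y - alpha*grad = 0.7404
  prox(v) = soft_thresh(0.7404, 0.2943) = 0.4461
Iteration 3: beta = 0.5, y = 0.4461 + 0.5*(0.4461 + 1.3126) = 1.3254
  grad(y) = -1.3492, v = y - alpha*grad = 1.624
  prox(v) = soft_thresh(1.624, 0.2943) = 1.3296
Iteration 4: beta = 0.6, y = 1.3296 + 0.6*(1.3296 - 0.4461) = 1.8598
  grad(y) = -0.2804, v = y - alpha*grad = 1.9218
  prox(v) = soft_thresh(1.9218, 0.2943) = 1.6275
f(x_4) = 1*1.6275^2 - 4*1.6275 + 1.33*|1.6275| = -1.6967


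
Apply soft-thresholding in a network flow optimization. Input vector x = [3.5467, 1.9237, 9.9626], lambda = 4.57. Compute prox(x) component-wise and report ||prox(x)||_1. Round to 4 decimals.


Soft-thresholding with lambda = 4.57:
prox(3.5467) = sign(3.5467)*max(|3.5467| - 4.57, 0) = 0.0
prox(1.9237) = sign(1.9237)*max(|1.9237| - 4.57, 0) = 0.0
prox(9.9626) = sign(9.9626)*max(|9.9626| - 4.57, 0) = 5.3926
prox(x) = [0.0, 0.0, 5.3926]
||prox(x)||_1 = 0.0 + 0.0 + 5.3926 = 5.3926


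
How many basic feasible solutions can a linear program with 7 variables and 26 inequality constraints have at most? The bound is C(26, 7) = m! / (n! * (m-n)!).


Each vertex corresponds to some choice of n active constraints out of m, so the number of vertices is at most C(m, n) = m! / (n!(m-n)!).
m = 26, n = 7
Numerator: 26 * 25 * 24 * 23 * 22 * 21 * 20
Denominator: 7! = 5040
C(26, 7) = 657800


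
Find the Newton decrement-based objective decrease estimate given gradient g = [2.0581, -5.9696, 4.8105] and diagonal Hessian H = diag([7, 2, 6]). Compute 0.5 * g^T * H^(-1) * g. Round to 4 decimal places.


Step 1: H is diagonal, so H^(-1) * g = [0.294, -2.9848, 0.8018].
Step 2: g^T H^(-1) g = sum_i g_i^2 / H_ii
  = (2.0581)^2/7 + (-5.9696)^2/2 + (4.8105)^2/6
  = 0.6051 + 17.8181 + 3.8568 = 22.28
Step 3: Objective decrease = 0.5 * g^T H^(-1) g = 11.14


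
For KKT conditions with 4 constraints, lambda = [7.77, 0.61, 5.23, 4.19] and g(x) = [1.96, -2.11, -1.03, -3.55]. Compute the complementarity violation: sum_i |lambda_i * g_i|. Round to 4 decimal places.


KKT complementary slackness check:
lambda_1 * g_1 = 7.77 * 1.96 = 15.2292
lambda_2 * g_2 = 0.61 * -2.11 = -1.2871
lambda_3 * g_3 = 5.23 * -1.03 = -5.3869
lambda_4 * g_4 = 4.19 * -3.55 = -14.8745
Total violation = 15.2292 + 1.2871 + 5.3869 + 14.8745 = 36.7777


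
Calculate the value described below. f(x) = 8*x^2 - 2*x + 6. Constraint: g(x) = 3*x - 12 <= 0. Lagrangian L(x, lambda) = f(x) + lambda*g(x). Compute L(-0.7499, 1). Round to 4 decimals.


Step 1: Evaluate f(x).
f(-0.7499) = 8*(-0.7499)^2 - 2*(-0.7499) + 6 = 11.9986
Step 2: Evaluate g(x).
g(-0.7499) = 3*-0.7499 - 12 = -14.2497
Step 3: Compute Lagrangian.
L = 11.9986 + 1*-14.2497 = -2.2511


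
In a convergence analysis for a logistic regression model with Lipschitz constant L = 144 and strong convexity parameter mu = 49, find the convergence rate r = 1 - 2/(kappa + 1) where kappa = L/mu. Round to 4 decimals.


Step 1: Compute the condition number.
kappa = L/mu = 144/49 = 2.9388
Step 2: Compute the convergence rate.
r = 1 - 2/(kappa + 1) = 1 - 2*mu/(L + mu) = (L - mu)/(L + mu) = 95/193 = 0.4922


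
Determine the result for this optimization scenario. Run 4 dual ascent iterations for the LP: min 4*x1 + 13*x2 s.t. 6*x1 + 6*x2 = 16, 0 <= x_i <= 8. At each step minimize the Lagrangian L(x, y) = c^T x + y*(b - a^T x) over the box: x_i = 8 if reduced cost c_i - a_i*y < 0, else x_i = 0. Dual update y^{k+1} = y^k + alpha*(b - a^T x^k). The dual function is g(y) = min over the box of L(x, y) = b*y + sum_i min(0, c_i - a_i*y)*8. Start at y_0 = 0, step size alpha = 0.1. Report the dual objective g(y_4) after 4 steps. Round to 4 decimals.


Dual ascent for LP: min 4*x1 + 13*x2, 6*x1 + 6*x2 = 16, 0 <= x_i <= 8
Step 1: y^k = 0.0, reduced costs: (4.0, 13.0)
  x^k = (0.0, 0.0), subgradient = b - a^T x = 16.0
  y^{k+1} = 0.0 + 0.1*16.0 = 1.6
Step 2: y^k = 1.6, reduced costs: (-5.6, 3.4)
  x^k = (8.0, 0.0), subgradient = b - a^T x = -32.0
  y^{k+1} = 1.6 + 0.1*-32.0 = -1.6
Step 3: y^k = -1.6, reduced costs: (13.6, 22.6)
  x^k = (0.0, 0.0), subgradient = b - a^T x = 16.0
  y^{k+1} = -1.6 + 0.1*16.0 = 0.0
Step 4: y^k = 0.0, reduced costs: (4.0, 13.0)
  x^k = (0.0, 0.0), subgradient = b - a^T x = 16.0
  y^{k+1} = 0.0 + 0.1*16.0 = 1.6
Dual objective at y_4 = 1.6: reduced costs (-5.6, 3.4), box minimizer x = (8.0, 0.0)
g(y_4) = b*y + (c1 - a1*y)*x1 + (c2 - a2*y)*x2 = 16*1.6 + (-5.6)*8.0 + 3.4*0.0 = 25.6 - 44.8 + 0.0 = -19.2


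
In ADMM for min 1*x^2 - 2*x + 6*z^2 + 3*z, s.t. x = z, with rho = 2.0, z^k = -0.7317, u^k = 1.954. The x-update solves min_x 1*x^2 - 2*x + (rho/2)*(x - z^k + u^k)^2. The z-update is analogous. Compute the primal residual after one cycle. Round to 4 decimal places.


ADMM iteration with rho = 2.0, z^k = -0.7317, u^k = 1.954
Step 1: x-update.
Minimize 1*x^2 - 2*x + (2.0/2)*(x + 0.7317 + 1.954)^2
FOC: (2*1 + 2.0)*x = 2 + 2.0*(-0.7317 - 1.954)
x^{k+1} = -0.8429
Step 2: z-update.
Minimize 6*z^2 + 3*z + (2.0/2)*(-0.8429 - z + 1.954)^2
FOC: (2*6 + 2.0)*z = -3 + 2.0*(-0.8429 + 1.954)
z^{k+1} = -0.0556
Step 3: u-update.
u^{k+1} = 1.954 - 0.8429 + 0.0556 = 1.1667
Step 4: Primal residual = |-0.8429 + 0.0556| = 0.7873


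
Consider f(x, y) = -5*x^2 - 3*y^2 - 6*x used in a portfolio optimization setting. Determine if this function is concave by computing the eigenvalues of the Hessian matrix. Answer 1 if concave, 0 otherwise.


The Hessian of f(x,y) = -5*x^2 - 3*y^2 - 6*x is:
H = [[-10, 0], [0, -6]]
Trace = -10 - 6 = -16
Determinant = -10*-6 - (0)^2 = 60
Discriminant = (-16)^2 - 4*60 = 16.0
Eigenvalues: lambda_1 = -10.0, lambda_2 = -6.0
The function is concave.

1


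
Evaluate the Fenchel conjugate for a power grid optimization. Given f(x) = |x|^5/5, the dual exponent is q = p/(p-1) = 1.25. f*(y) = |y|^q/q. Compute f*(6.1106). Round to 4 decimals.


The conjugate exponent q satisfies 1/p + 1/q = 1.
p = 5, so q = 5/(5 - 1) = 1.25
|y|^q = 6.1106^1.25 = 9.6074
f*(6.1106) = 9.6074 / 1.25 = 7.6859


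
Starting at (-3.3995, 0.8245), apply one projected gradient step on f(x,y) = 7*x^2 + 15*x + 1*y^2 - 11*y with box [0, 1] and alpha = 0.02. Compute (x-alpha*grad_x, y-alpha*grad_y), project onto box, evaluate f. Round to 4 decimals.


Step 1: Compute gradient at (-3.3995, 0.8245).
grad_x = 2*7*-3.3995 + 15 = -32.593
grad_y = 2*1*0.8245 - 11 = -9.351
Step 2: Gradient step.
x_raw = -3.3995 - 0.02*-32.593 = -2.7476
y_raw = 0.8245 - 0.02*-9.351 = 1.0115
Step 3: Project onto [0, 1].
x_proj = clip(-2.7476) = 0.0
y_proj = clip(1.0115) = 1.0
Step 4: Evaluate f.
f(0.0, 1.0) = -10.0


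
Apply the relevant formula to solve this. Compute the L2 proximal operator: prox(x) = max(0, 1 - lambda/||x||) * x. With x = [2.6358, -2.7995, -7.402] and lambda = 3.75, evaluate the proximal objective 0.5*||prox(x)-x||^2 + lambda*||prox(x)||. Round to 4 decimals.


Step 1: Compute ||x||.
||x|| = 8.3411
Step 2: Compute scaling factor.
scale = max(0, 1 - 3.75/8.3411) = 0.5504
Step 3: prox(x) = [1.4508, -1.5409, -4.0742]
||prox(x)|| = 4.5911
Step 4: Proximal objective.
0.5*||prox-x||^2 = 7.0313
lambda*||prox|| = 17.2166
Total = 24.2479


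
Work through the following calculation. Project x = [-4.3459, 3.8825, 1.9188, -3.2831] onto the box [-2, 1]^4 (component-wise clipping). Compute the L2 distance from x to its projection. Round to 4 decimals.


Project each component onto [-2, 1].
clip(-4.3459) = -2.0, clip(3.8825) = 1.0, clip(1.9188) = 1.0, clip(-3.2831) = -2.0
Projection = [-2.0, 1.0, 1.0, -2.0]
Squared diffs: [5.5032, 8.3088, 0.8442, 1.6463]
Distance = sqrt(16.3025) = 4.0376


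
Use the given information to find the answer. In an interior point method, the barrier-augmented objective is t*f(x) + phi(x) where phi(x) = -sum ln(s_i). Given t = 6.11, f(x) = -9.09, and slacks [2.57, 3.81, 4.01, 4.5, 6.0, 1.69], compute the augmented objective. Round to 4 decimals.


Step 1: Compute log-barrier.
ln values: [0.9439, 1.3376, 1.3888, 1.5041, 1.7918, 0.5247]
phi = -(0.9439 + 1.3376 + 1.3888 + 1.5041 + 1.7918 + 0.5247) = -7.4909
Step 2: Compute augmented objective.
t*f(x) = 6.11*-9.09 = -55.5399
Total = -55.5399 - 7.4909 = -63.0308


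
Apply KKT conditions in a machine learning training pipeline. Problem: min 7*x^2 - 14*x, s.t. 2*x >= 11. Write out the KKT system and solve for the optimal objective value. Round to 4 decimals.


Step 1: Try lambda = 0 (constraint inactive).
x_unc = 14/(2*7) = 1.0
Check: 2*1.0 = 2.0 < 11 -- violated!
Step 2: Constraint must be active: 2*x = 11
x* = 11/2 = 5.5
lambda = (2*7*5.5 - 14)/2 = 31.5
Step 3: Compute optimal value.
f(x*) = 7*5.5^2 - 14*5.5 = 134.75


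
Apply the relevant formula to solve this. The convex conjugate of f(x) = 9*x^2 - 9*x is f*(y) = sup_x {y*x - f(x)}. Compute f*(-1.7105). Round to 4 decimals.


f*(y) = sup_x {y*x - a*x^2 - b*x} = sup_x {(y-b)*x - a*x^2}
FOC: (y - b) - 2a*x = 0 => x* = (y - b)/(2a)
x* = (-1.7105 + 9)/(2*9) = 0.405
f*(-1.7105) = (y-b)^2/(4a) = (-1.7105 + 9)^2/(4*9)
= 53.1368/36 = 1.476


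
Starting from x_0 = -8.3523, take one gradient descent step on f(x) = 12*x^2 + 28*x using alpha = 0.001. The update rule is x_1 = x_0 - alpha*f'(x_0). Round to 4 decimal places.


We compute the gradient at x_0 and apply the update.
f'(x) = 24*x + 28
f'(-8.3523) = 24*-8.3523 + 28 = -172.4552
x_1 = -8.3523 - 0.001*-172.4552 = -8.1798


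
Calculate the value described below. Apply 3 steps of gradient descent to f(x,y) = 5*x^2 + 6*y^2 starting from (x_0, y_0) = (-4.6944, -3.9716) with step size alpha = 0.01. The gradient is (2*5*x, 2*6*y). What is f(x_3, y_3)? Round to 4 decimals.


Gradient descent on f(x,y) = 5*x^2 + 6*y^2.
Starting point: (-4.6944, -3.9716), alpha = 0.01
Step 1: grad_x = 2*5*-4.6944 = -46.944, grad_y = 2*6*-3.9716 = -47.6592
  x_1 = -4.6944 - 0.01*-46.944 = -4.225
  y_1 = -3.9716 - 0.01*-47.6592 = -3.495
Step 2: grad_x = 2*5*-4.225 = -42.2496, grad_y = 2*6*-3.495 = -41.9401
  x_2 = -4.225 - 0.01*-42.2496 = -3.8025
  y_2 = -3.495 - 0.01*-41.9401 = -3.0756
Step 3: grad_x = 2*5*-3.8025 = -38.0246, grad_y = 2*6*-3.0756 = -36.9073
  x_3 = -3.8025 - 0.01*-38.0246 = -3.4222
  y_3 = -3.0756 - 0.01*-36.9073 = -2.7065
f(-3.4222, -2.7065) = 5*(-3.4222)^2 + 6*(-2.7065)^2 = 102.5098


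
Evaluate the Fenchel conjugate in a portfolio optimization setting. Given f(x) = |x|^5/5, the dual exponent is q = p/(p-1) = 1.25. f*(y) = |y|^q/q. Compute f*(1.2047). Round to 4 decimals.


The conjugate exponent q satisfies 1/p + 1/q = 1.
p = 5, so q = 5/(5 - 1) = 1.25
|y|^q = 1.2047^1.25 = 1.2621
f*(1.2047) = 1.2621 / 1.25 = 1.0097


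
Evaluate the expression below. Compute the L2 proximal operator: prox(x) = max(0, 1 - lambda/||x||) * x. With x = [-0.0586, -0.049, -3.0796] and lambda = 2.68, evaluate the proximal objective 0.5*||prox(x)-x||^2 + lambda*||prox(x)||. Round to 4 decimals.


Step 1: Compute ||x||.
||x|| = 3.0805
Step 2: Compute scaling factor.
scale = max(0, 1 - 2.68/3.0805) = 0.13
Step 3: prox(x) = [-0.0076, -0.0064, -0.4004]
||prox(x)|| = 0.4005
Step 4: Proximal objective.
0.5*||prox-x||^2 = 3.5912
lambda*||prox|| = 1.0733
Total = 4.6647


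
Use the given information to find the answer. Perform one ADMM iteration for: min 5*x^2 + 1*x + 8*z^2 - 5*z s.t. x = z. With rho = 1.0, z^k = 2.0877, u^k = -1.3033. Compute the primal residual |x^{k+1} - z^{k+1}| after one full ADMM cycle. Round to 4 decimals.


ADMM iteration with rho = 1.0, z^k = 2.0877, u^k = -1.3033
Step 1: x-update.
Minimize 5*x^2 + 1*x + (1.0/2)*(x - 2.0877 - 1.3033)^2
FOC: (2*5 + 1.0)*x = -1 + 1.0*(2.0877 + 1.3033)
x^{k+1} = 0.2174
Step 2: z-update.
Minimize 8*z^2 - 5*z + (1.0/2)*(0.2174 - z - 1.3033)^2
FOC: (2*8 + 1.0)*z = 5 + 1.0*(0.2174 - 1.3033)
z^{k+1} = 0.2302
Step 3: u-update.
u^{k+1} = -1.3033 + 0.2174 - 0.2302 = -1.3162
Step 4: Primal residual = |0.2174 - 0.2302| = 0.0129


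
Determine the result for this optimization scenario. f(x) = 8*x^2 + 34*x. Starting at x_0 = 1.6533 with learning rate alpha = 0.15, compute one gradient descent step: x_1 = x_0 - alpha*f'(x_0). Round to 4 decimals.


We compute the gradient at x_0 and apply the update.
f'(x) = 16*x + 34
f'(1.6533) = 16*1.6533 + 34 = 60.4528
x_1 = 1.6533 - 0.15*60.4528 = -7.4146


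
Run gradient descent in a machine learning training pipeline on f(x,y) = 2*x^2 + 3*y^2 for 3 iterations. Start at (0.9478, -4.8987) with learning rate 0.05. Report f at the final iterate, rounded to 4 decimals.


Gradient descent on f(x,y) = 2*x^2 + 3*y^2.
Starting point: (0.9478, -4.8987), alpha = 0.05
Step 1: grad_x = 2*2*0.9478 = 3.7912, grad_y = 2*3*-4.8987 = -29.3922
  x_1 = 0.9478 - 0.05*3.7912 = 0.7582
  y_1 = -4.8987 - 0.05*-29.3922 = -3.4291
Step 2: grad_x = 2*2*0.7582 = 3.033, grad_y = 2*3*-3.4291 = -20.5745
  x_2 = 0.7582 - 0.05*3.033 = 0.6066
  y_2 = -3.4291 - 0.05*-20.5745 = -2.4004
Step 3: grad_x = 2*2*0.6066 = 2.4264, grad_y = 2*3*-2.4004 = -14.4022
  x_3 = 0.6066 - 0.05*2.4264 = 0.4853
  y_3 = -2.4004 - 0.05*-14.4022 = -1.6803
f(0.4853, -1.6803) = 2*0.4853^2 + 3*(-1.6803)^2 = 8.9407


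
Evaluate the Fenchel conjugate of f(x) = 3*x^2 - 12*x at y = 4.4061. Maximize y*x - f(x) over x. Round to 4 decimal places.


f*(y) = sup_x {y*x - a*x^2 - b*x} = sup_x {(y-b)*x - a*x^2}
FOC: (y - b) - 2a*x = 0 => x* = (y - b)/(2a)
x* = (4.4061 + 12)/(2*3) = 2.7344
f*(4.4061) = (y-b)^2/(4a) = (4.4061 + 12)^2/(4*3)
= 269.1601/12 = 22.43


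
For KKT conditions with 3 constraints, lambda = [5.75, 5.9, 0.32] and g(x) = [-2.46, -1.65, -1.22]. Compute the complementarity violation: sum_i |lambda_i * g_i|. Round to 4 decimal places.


KKT complementary slackness check:
lambda_1 * g_1 = 5.75 * -2.46 = -14.145
lambda_2 * g_2 = 5.9 * -1.65 = -9.735
lambda_3 * g_3 = 0.32 * -1.22 = -0.3904
Total violation = 14.145 + 9.735 + 0.3904 = 24.2704


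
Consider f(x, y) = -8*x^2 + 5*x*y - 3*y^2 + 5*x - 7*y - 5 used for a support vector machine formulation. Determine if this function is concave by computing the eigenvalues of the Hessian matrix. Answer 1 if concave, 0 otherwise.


The Hessian of f(x,y) = -8*x^2 + 5*x*y - 3*y^2 + 5*x - 7*y - 5 is:
H = [[-16, 5], [5, -6]]
Trace = -16 - 6 = -22
Determinant = -16*-6 - (5)^2 = 71
Discriminant = (-22)^2 - 4*71 = 200.0
Eigenvalues: lambda_1 = -18.0711, lambda_2 = -3.9289
The function is concave.

1


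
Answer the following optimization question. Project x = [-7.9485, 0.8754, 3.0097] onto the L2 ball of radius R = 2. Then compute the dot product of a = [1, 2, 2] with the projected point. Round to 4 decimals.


Step 1: Compute ||x|| (intermediates to 6 decimals).
||x|| = sqrt((-7.9485)^2 + 0.8754^2 + 3.0097^2) = 8.544195
Step 2: Project.
Since ||x|| > R, scale = R/||x|| = 2/8.544195 = 0.234077, proj(x) = scale * x
proj(x) = [-1.860561, 0.204911, 0.704502]
Step 3: Dot product.
a^T * proj(x) = 1*(-1.860561) + 2*0.204911 + 2*0.704502 = -0.0417


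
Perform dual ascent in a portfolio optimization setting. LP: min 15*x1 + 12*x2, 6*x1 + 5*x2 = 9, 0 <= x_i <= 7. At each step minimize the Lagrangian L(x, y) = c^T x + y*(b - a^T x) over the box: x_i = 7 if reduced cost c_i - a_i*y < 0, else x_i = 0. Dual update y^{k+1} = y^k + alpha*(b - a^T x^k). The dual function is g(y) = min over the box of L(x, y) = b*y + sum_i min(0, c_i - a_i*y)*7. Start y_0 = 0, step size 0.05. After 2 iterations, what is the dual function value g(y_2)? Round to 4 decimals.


Dual ascent for LP: min 15*x1 + 12*x2, 6*x1 + 5*x2 = 9, 0 <= x_i <= 7
Step 1: y^k = 0.0, reduced costs: (15.0, 12.0)
  x^k = (0.0, 0.0), subgradient = b - a^T x = 9.0
  y^{k+1} = 0.0 + 0.05*9.0 = 0.45
Step 2: y^k = 0.45, reduced costs: (12.3, 9.75)
  x^k = (0.0, 0.0), subgradient = b - a^T x = 9.0
  y^{k+1} = 0.45 + 0.05*9.0 = 0.9
Dual objective at y_2 = 0.9: reduced costs (9.6, 7.5), box minimizer x = (0.0, 0.0)
g(y_2) = b*y + (c1 - a1*y)*x1 + (c2 - a2*y)*x2 = 9*0.9 + 9.6*0.0 + 7.5*0.0 = 8.1 + 0.0 + 0.0 = 8.1


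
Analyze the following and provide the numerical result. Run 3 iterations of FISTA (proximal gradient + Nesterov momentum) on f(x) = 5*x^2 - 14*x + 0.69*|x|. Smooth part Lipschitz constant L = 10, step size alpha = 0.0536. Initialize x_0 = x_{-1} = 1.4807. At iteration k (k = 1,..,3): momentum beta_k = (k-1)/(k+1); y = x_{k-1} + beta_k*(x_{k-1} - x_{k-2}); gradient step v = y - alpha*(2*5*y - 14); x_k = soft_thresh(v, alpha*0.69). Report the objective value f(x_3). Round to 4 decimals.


FISTA on f(x) = 5*x^2 - 14*x + 0.69*|x|
L = 10, alpha = 0.0536
Iteration 1: beta = 0.0, y = 1.4807 + 0.0*(1.4807 - 1.4807) = 1.4807
  grad(y) = 0.807, v = y - alpha*grad = 1.4374
  prox(v) = soft_thresh(1.4374, 0.037) = 1.4005
Iteration 2: beta = 0.3333, y = 1.4005 + 0.3333*(1.4005 - 1.4807) = 1.3737
  grad(y) = -0.2629, v = y - alpha*grad = 1.3878
  prox(v) = soft_thresh(1.3878, 0.037) = 1.3508
Iteration 3: beta = 0.5, y = 1.3508 + 0.5*(1.3508 - 1.4005) = 1.326
  grad(y) = -0.74, v = y - alpha*grad = 1.3657
  prox(v) = soft_thresh(1.3657, 0.037) = 1.3287
f(x_3) = 5*1.3287^2 - 14*1.3287 + 0.69*|1.3287| = -8.8578


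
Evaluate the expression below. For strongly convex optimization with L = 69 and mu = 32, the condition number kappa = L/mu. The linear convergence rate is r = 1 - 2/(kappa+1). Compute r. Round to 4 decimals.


Step 1: Compute the condition number.
kappa = L/mu = 69/32 = 2.1563
Step 2: Compute the convergence rate.
r = 1 - 2/(kappa + 1) = 1 - 2*mu/(L + mu) = (L - mu)/(L + mu) = 37/101 = 0.3663


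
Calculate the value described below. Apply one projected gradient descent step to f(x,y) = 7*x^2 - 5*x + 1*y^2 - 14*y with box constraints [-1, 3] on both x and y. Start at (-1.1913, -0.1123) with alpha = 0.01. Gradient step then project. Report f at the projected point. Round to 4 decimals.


Step 1: Compute gradient at (-1.1913, -0.1123).
grad_x = 2*7*-1.1913 - 5 = -21.6782
grad_y = 2*1*-0.1123 - 14 = -14.2246
Step 2: Gradient step.
x_raw = -1.1913 - 0.01*-21.6782 = -0.9745
y_raw = -0.1123 - 0.01*-14.2246 = 0.0299
Step 3: Project onto [-1, 3].
x_proj = clip(-0.9745) = -0.9745
y_proj = clip(0.0299) = 0.0299
Step 4: Evaluate f.
f(-0.9745, 0.0299) = 11.102


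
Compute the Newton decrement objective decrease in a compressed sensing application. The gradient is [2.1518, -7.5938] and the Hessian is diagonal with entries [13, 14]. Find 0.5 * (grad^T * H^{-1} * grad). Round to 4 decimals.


Step 1: H is diagonal, so H^(-1) * g = [0.1655, -0.5424].
Step 2: g^T H^(-1) g = sum_i g_i^2 / H_ii
  = (2.1518)^2/13 + (-7.5938)^2/14
  = 0.3562 + 4.119 = 4.4752
Step 3: Objective decrease = 0.5 * g^T H^(-1) g = 2.2376


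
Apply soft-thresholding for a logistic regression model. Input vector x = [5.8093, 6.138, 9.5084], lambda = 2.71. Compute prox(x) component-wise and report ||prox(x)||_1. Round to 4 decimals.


Soft-thresholding with lambda = 2.71:
prox(5.8093) = sign(5.8093)*max(|5.8093| - 2.71, 0) = 3.0993
prox(6.138) = sign(6.138)*max(|6.138| - 2.71, 0) = 3.428
prox(9.5084) = sign(9.5084)*max(|9.5084| - 2.71, 0) = 6.7984
prox(x) = [3.0993, 3.428, 6.7984]
||prox(x)||_1 = 3.0993 + 3.428 + 6.7984 = 13.3257


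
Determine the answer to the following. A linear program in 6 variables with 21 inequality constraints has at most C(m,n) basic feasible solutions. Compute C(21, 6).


Each vertex corresponds to some choice of n active constraints out of m, so the number of vertices is at most C(m, n) = m! / (n!(m-n)!).
m = 21, n = 6
Numerator: 21 * 20 * 19 * 18 * 17 * 16
Denominator: 6! = 720
C(21, 6) = 54264


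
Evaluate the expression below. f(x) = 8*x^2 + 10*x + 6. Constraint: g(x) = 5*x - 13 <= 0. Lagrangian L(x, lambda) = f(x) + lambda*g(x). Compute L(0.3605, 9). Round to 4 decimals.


Step 1: Evaluate f(x).
f(0.3605) = 8*0.3605^2 + 10*0.3605 + 6 = 10.6447
Step 2: Evaluate g(x).
g(0.3605) = 5*0.3605 - 13 = -11.1975
Step 3: Compute Lagrangian.
L = 10.6447 + 9*-11.1975 = -90.1328


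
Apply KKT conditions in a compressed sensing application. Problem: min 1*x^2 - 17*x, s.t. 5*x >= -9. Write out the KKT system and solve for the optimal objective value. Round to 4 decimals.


Step 1: Try lambda = 0 (constraint inactive).
Stationarity: 2*1*x - 17 = 0
x* = 17/(2*1) = 8.5
Check constraint: 5*8.5 = 42.5 >= -9 -- satisfied.
Step 2: Compute optimal value.
f(x*) = 1*8.5^2 - 17*8.5 = -72.25


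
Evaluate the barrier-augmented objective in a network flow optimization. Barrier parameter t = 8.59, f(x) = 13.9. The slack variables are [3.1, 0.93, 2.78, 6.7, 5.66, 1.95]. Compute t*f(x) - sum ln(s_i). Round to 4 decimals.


Step 1: Compute log-barrier.
ln values: [1.1314, -0.0726, 1.0225, 1.9021, 1.7334, 0.6678]
phi = -(1.1314 - 0.0726 + 1.0225 + 1.9021 + 1.7334 + 0.6678) = -6.3846
Step 2: Compute augmented objective.
t*f(x) = 8.59*13.9 = 119.401
Total = 119.401 - 6.3846 = 113.0164


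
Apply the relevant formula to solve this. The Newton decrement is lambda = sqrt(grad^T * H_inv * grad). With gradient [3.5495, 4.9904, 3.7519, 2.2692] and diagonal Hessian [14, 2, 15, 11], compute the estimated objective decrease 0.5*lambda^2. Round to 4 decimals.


Step 1: H is diagonal, so H^(-1) * g = [0.2535, 2.4952, 0.2501, 0.2063].
Step 2: g^T H^(-1) g = sum_i g_i^2 / H_ii
  = (3.5495)^2/14 + (4.9904)^2/2 + (3.7519)^2/15 + (2.2692)^2/11
  = 0.8999 + 12.452 + 0.9385 + 0.4681 = 14.7585
Step 3: Objective decrease = 0.5 * g^T H^(-1) g = 7.3793
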